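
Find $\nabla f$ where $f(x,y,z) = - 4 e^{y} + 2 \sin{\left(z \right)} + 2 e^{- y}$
(0, -4*exp(y) - 2*exp(-y), 2*cos(z))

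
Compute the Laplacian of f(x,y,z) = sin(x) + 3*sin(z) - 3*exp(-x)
-sin(x) - 3*sin(z) - 3*exp(-x)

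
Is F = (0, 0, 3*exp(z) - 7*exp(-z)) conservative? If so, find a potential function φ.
Yes, F is conservative. φ = 3*exp(z) + 7*exp(-z)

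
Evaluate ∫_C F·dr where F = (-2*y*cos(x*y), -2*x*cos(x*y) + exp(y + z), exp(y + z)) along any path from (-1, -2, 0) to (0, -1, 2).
-exp(-2) + 2*sin(2) + E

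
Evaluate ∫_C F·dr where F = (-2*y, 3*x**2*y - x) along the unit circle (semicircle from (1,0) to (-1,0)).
pi/2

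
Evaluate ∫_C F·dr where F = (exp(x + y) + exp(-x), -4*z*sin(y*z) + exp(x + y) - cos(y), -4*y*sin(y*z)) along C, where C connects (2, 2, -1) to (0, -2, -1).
-exp(4) - 1 + 2*exp(-2) + 2*sin(2)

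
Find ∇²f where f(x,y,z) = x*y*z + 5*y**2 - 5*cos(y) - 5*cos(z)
5*cos(y) + 5*cos(z) + 10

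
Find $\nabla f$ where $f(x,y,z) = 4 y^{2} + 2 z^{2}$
(0, 8*y, 4*z)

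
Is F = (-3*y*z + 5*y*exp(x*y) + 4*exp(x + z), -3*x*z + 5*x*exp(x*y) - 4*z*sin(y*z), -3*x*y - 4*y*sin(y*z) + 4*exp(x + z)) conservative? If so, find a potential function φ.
Yes, F is conservative. φ = -3*x*y*z + 5*exp(x*y) + 4*exp(x + z) + 4*cos(y*z)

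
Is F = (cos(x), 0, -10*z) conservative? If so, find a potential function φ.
Yes, F is conservative. φ = -5*z**2 + sin(x)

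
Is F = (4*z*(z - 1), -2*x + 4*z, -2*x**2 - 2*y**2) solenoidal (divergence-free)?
Yes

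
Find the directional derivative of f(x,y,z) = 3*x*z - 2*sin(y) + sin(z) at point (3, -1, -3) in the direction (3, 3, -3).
-sqrt(3)*(cos(3) + 2*cos(1) + 18)/3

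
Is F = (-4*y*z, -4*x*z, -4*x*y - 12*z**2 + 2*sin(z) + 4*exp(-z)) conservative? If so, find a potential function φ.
Yes, F is conservative. φ = -4*x*y*z - 4*z**3 - 2*cos(z) - 4*exp(-z)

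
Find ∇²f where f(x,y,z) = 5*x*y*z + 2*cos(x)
-2*cos(x)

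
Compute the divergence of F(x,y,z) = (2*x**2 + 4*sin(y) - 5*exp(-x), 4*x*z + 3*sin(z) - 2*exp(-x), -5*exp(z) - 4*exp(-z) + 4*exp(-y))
4*x - 5*exp(z) + 4*exp(-z) + 5*exp(-x)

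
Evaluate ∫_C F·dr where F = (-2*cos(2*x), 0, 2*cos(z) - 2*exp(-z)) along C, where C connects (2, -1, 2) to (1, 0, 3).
-3*sin(2) + sin(4) - 2*exp(-2) + 2*exp(-3) + 2*sin(3)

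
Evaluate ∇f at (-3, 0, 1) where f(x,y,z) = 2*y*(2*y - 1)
(0, -2, 0)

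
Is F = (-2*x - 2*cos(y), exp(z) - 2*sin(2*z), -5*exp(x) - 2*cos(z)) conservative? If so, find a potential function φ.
No, ∇×F = (-exp(z) + 4*cos(2*z), 5*exp(x), -2*sin(y)) ≠ 0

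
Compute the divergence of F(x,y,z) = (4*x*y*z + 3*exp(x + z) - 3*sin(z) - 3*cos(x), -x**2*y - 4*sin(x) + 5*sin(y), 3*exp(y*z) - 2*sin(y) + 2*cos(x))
-x**2 + 4*y*z + 3*y*exp(y*z) + 3*exp(x + z) + 3*sin(x) + 5*cos(y)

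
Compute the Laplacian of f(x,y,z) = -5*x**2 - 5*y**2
-20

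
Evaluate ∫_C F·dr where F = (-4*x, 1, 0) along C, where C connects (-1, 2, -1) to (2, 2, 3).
-6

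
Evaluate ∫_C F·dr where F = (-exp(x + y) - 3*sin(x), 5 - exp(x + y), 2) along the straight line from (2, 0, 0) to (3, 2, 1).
-exp(5) + 3*cos(3) - 3*cos(2) + exp(2) + 12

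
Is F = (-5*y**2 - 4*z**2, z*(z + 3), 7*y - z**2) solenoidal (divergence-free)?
No, ∇·F = -2*z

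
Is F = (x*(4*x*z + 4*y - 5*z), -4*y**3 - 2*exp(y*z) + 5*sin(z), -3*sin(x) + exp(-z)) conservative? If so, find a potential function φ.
No, ∇×F = (2*y*exp(y*z) - 5*cos(z), x*(4*x - 5) + 3*cos(x), -4*x) ≠ 0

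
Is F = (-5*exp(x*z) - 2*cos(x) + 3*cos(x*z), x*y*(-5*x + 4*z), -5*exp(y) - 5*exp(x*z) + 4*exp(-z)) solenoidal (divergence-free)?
No, ∇·F = -5*x**2 + 4*x*z - 5*x*exp(x*z) - 5*z*exp(x*z) - 3*z*sin(x*z) + 2*sin(x) - 4*exp(-z)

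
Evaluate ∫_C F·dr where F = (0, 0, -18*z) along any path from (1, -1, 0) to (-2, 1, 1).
-9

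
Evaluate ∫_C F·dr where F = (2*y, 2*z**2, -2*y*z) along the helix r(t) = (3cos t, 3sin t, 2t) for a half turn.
-81*pi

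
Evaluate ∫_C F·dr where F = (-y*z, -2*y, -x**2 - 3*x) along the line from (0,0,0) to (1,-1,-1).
1/2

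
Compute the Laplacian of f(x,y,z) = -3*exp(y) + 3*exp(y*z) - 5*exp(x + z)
3*y**2*exp(y*z) + 3*z**2*exp(y*z) - 3*exp(y) - 10*exp(x + z)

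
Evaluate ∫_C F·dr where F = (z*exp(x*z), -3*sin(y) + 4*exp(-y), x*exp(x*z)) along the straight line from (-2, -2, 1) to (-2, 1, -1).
-4*exp(-1) - exp(-2) - 3*cos(2) + 3*cos(1) + 5*exp(2)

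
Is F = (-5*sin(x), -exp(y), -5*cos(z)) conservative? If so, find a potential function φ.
Yes, F is conservative. φ = -exp(y) - 5*sin(z) + 5*cos(x)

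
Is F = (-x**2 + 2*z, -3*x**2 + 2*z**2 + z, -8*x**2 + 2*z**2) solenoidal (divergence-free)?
No, ∇·F = -2*x + 4*z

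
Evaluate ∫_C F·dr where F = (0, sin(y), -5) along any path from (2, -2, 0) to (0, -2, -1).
5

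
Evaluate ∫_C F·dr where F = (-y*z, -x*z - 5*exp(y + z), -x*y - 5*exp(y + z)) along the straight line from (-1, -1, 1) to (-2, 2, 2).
14 - 5*exp(4)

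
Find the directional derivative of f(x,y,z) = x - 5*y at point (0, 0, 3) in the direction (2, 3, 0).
-sqrt(13)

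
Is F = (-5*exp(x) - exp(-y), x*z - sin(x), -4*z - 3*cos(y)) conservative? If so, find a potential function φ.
No, ∇×F = (-x + 3*sin(y), 0, z - cos(x) - exp(-y)) ≠ 0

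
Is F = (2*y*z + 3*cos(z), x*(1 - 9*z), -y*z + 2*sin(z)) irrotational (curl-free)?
No, ∇×F = (9*x - z, 2*y - 3*sin(z), 1 - 11*z)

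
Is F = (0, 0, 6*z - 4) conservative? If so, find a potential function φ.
Yes, F is conservative. φ = z*(3*z - 4)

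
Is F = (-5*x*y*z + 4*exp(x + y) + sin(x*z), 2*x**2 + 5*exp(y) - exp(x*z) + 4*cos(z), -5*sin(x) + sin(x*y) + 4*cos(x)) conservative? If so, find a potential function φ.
No, ∇×F = (x*exp(x*z) + x*cos(x*y) + 4*sin(z), -5*x*y + x*cos(x*z) - y*cos(x*y) + 4*sin(x) + 5*cos(x), 5*x*z + 4*x - z*exp(x*z) - 4*exp(x + y)) ≠ 0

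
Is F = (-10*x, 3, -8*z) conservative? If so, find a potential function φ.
Yes, F is conservative. φ = -5*x**2 + 3*y - 4*z**2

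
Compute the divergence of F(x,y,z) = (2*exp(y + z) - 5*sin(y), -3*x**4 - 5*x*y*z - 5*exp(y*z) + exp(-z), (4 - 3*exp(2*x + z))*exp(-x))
-5*x*z - 5*z*exp(y*z) - 3*exp(x + z)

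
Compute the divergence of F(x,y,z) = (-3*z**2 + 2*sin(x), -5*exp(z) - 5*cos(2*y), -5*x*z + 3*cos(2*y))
-5*x + 10*sin(2*y) + 2*cos(x)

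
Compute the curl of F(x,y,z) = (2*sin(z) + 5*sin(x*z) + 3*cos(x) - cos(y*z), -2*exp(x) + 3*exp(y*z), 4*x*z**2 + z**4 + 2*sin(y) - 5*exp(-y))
(-3*y*exp(y*z) + 2*cos(y) + 5*exp(-y), 5*x*cos(x*z) + y*sin(y*z) - 4*z**2 + 2*cos(z), -z*sin(y*z) - 2*exp(x))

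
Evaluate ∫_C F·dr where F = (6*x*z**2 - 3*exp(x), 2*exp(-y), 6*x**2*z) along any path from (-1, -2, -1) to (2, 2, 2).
-exp(2) - 2*exp(-2) + 3*exp(-1) + 45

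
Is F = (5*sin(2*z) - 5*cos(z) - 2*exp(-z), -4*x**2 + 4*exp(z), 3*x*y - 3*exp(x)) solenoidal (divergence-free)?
Yes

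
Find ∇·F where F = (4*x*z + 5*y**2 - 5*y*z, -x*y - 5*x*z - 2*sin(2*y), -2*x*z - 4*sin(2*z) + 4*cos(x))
-3*x + 4*z - 4*cos(2*y) - 8*cos(2*z)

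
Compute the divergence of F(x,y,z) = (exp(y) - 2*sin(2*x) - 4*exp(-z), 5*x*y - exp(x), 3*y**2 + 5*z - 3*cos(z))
5*x + 3*sin(z) - 4*cos(2*x) + 5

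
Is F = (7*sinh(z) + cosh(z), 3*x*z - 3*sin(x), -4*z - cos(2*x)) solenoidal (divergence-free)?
No, ∇·F = -4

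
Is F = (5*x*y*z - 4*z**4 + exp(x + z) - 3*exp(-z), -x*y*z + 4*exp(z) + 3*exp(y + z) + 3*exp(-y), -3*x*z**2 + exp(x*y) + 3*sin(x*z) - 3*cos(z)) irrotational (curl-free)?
No, ∇×F = (x*y + x*exp(x*y) - 4*exp(z) - 3*exp(y + z), 5*x*y - y*exp(x*y) - 16*z**3 + 3*z**2 - 3*z*cos(x*z) + exp(x + z) + 3*exp(-z), z*(-5*x - y))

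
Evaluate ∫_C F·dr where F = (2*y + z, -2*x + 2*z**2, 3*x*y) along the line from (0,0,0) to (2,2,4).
124/3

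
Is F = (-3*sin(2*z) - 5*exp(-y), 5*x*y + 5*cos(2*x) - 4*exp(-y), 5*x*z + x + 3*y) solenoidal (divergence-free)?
No, ∇·F = 10*x + 4*exp(-y)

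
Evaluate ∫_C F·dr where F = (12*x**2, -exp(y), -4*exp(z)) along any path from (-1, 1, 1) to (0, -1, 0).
(-1 + 5*exp(2))*exp(-1)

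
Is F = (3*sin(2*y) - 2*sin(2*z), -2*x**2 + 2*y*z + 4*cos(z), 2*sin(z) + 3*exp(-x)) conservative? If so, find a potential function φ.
No, ∇×F = (-2*y + 4*sin(z), -4*cos(2*z) + 3*exp(-x), -4*x - 6*cos(2*y)) ≠ 0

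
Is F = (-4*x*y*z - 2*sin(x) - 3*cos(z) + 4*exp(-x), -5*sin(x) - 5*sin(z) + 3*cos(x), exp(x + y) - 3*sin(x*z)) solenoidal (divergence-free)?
No, ∇·F = -3*x*cos(x*z) - 4*y*z - 2*cos(x) - 4*exp(-x)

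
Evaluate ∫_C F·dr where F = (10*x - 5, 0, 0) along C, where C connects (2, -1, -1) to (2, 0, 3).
0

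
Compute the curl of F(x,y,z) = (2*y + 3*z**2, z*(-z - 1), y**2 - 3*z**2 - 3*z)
(2*y + 2*z + 1, 6*z, -2)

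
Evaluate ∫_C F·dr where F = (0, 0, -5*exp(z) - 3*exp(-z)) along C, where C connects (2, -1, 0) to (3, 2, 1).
-5*E + 3*exp(-1) + 2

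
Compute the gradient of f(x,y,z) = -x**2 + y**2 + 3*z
(-2*x, 2*y, 3)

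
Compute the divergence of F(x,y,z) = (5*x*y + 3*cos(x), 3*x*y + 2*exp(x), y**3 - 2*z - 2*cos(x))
3*x + 5*y - 3*sin(x) - 2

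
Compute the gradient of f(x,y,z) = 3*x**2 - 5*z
(6*x, 0, -5)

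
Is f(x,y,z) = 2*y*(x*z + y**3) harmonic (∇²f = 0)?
No, ∇²f = 24*y**2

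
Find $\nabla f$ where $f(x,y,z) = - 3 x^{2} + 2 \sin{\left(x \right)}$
(-6*x + 2*cos(x), 0, 0)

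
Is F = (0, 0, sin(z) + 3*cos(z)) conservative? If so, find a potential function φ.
Yes, F is conservative. φ = 3*sin(z) - cos(z)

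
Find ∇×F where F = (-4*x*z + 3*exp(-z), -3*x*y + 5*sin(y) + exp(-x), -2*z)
(0, -4*x - 3*exp(-z), -3*y - exp(-x))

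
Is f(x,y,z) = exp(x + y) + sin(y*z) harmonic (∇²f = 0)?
No, ∇²f = -y**2*sin(y*z) - z**2*sin(y*z) + 2*exp(x + y)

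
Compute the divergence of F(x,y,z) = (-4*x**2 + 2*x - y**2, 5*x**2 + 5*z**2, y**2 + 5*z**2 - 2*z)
-8*x + 10*z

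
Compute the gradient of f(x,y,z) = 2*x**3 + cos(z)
(6*x**2, 0, -sin(z))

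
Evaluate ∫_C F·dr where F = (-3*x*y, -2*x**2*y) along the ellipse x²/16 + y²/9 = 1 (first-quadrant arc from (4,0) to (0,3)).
-24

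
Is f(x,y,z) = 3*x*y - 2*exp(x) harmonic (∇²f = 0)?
No, ∇²f = -2*exp(x)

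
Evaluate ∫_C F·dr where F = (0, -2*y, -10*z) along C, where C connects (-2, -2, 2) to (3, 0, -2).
4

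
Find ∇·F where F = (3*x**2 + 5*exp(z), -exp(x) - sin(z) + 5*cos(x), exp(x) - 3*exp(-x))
6*x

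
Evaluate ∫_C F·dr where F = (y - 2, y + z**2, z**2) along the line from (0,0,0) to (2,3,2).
61/6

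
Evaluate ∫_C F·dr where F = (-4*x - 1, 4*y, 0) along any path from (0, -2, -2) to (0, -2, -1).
0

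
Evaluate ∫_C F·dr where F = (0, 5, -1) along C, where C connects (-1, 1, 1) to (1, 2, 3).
3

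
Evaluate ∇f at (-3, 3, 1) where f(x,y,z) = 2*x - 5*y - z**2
(2, -5, -2)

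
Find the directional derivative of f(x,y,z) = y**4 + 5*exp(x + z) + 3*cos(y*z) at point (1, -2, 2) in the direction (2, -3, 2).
2*sqrt(17)*(-15*sin(4) + 48 + 10*exp(3))/17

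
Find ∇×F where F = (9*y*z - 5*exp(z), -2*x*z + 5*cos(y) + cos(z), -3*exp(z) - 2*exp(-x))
(2*x + sin(z), 9*y - 5*exp(z) - 2*exp(-x), -11*z)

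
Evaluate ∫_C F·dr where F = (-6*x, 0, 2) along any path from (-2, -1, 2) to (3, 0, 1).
-17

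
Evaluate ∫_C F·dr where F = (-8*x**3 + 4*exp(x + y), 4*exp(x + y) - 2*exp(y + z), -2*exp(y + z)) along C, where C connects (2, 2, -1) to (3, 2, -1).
-4*exp(4) - 130 + 4*exp(5)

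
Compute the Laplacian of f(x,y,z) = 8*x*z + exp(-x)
exp(-x)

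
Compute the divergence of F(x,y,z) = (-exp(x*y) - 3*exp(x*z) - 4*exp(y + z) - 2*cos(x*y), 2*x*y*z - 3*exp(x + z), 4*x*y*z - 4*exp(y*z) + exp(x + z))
4*x*y + 2*x*z - y*exp(x*y) - 4*y*exp(y*z) + 2*y*sin(x*y) - 3*z*exp(x*z) + exp(x + z)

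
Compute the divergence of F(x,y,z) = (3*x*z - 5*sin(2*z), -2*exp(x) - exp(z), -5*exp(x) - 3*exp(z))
3*z - 3*exp(z)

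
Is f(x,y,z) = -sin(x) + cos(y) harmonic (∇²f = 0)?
No, ∇²f = sin(x) - cos(y)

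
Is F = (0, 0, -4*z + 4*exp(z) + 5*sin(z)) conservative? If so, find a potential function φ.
Yes, F is conservative. φ = -2*z**2 + 4*exp(z) - 5*cos(z)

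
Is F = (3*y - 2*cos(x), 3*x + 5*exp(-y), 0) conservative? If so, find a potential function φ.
Yes, F is conservative. φ = 3*x*y - 2*sin(x) - 5*exp(-y)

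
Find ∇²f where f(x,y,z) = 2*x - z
0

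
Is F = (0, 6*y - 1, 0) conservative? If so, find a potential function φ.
Yes, F is conservative. φ = y*(3*y - 1)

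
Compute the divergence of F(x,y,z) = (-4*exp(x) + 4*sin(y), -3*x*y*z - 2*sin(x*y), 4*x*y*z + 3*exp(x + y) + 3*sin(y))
4*x*y - 3*x*z - 2*x*cos(x*y) - 4*exp(x)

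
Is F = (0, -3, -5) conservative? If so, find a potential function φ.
Yes, F is conservative. φ = -3*y - 5*z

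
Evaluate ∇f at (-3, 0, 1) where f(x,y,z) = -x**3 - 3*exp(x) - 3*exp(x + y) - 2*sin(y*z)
(-27 - 6*exp(-3), -2 - 3*exp(-3), 0)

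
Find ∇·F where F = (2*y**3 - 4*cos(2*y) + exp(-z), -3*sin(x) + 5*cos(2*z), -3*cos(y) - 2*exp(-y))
0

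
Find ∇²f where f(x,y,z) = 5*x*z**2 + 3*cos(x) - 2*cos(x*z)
2*x*(x*cos(x*z) + 5) + 2*z**2*cos(x*z) - 3*cos(x)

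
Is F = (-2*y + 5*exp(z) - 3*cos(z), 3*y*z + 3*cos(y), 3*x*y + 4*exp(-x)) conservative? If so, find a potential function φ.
No, ∇×F = (3*x - 3*y, -3*y + 5*exp(z) + 3*sin(z) + 4*exp(-x), 2) ≠ 0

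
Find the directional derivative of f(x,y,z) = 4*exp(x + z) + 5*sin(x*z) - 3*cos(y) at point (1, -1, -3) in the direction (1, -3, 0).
sqrt(10)*(4 + 9*exp(2)*sin(1) - 15*exp(2)*cos(3))*exp(-2)/10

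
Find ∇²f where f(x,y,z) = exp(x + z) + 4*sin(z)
2*exp(x + z) - 4*sin(z)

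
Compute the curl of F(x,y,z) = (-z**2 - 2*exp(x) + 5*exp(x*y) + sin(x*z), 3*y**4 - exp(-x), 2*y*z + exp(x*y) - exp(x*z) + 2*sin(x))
(x*exp(x*y) + 2*z, x*cos(x*z) - y*exp(x*y) + z*exp(x*z) - 2*z - 2*cos(x), -5*x*exp(x*y) + exp(-x))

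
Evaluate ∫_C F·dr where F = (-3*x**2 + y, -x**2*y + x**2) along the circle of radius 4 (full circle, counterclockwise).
-16*pi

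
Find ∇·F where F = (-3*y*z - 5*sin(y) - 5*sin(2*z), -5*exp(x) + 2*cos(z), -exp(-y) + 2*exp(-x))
0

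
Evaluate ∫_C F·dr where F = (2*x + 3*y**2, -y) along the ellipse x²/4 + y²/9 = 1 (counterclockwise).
0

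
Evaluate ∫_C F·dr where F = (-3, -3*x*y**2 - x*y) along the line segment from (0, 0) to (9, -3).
513/4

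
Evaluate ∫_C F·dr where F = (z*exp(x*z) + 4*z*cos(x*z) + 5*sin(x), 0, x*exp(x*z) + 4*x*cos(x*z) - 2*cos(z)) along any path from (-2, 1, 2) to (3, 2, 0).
4*sin(4) + 5*cos(2) - exp(-4) + 1 + 2*sin(2) - 5*cos(3)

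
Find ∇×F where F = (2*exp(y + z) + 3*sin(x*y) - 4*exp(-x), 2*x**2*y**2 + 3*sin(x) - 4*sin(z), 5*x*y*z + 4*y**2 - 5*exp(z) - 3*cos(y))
(5*x*z + 8*y + 3*sin(y) + 4*cos(z), -5*y*z + 2*exp(y + z), 4*x*y**2 - 3*x*cos(x*y) - 2*exp(y + z) + 3*cos(x))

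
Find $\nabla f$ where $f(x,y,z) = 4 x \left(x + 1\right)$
(8*x + 4, 0, 0)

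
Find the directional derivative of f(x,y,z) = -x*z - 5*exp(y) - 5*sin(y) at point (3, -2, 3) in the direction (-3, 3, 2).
3*sqrt(22)*(-5 + exp(2) - 5*exp(2)*cos(2))*exp(-2)/22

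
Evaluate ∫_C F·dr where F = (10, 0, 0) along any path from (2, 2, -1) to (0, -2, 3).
-20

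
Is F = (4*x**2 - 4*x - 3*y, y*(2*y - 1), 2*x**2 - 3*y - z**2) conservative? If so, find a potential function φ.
No, ∇×F = (-3, -4*x, 3) ≠ 0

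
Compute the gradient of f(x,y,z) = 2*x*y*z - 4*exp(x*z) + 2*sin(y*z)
(2*z*(y - 2*exp(x*z)), 2*z*(x + cos(y*z)), 2*x*y - 4*x*exp(x*z) + 2*y*cos(y*z))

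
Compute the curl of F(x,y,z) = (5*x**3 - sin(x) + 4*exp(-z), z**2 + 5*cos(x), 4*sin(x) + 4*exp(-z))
(-2*z, -4*cos(x) - 4*exp(-z), -5*sin(x))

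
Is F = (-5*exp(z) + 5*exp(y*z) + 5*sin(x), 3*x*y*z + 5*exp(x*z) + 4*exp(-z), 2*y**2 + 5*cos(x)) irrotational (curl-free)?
No, ∇×F = (-3*x*y - 5*x*exp(x*z) + 4*y + 4*exp(-z), 5*y*exp(y*z) - 5*exp(z) + 5*sin(x), z*(3*y + 5*exp(x*z) - 5*exp(y*z)))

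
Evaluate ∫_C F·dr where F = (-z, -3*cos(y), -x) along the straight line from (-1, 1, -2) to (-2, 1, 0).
2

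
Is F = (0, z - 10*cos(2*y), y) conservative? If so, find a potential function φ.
Yes, F is conservative. φ = y*z - 5*sin(2*y)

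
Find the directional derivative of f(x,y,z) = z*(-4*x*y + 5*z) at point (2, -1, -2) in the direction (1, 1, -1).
20*sqrt(3)/3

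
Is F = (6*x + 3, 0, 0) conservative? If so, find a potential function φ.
Yes, F is conservative. φ = 3*x*(x + 1)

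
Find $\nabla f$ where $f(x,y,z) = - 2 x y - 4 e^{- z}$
(-2*y, -2*x, 4*exp(-z))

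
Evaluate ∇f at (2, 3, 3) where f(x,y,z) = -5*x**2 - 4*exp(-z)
(-20, 0, 4*exp(-3))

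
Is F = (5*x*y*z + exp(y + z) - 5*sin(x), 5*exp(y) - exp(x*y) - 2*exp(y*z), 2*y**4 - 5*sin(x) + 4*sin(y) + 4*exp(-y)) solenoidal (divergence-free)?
No, ∇·F = -x*exp(x*y) + 5*y*z - 2*z*exp(y*z) + 5*exp(y) - 5*cos(x)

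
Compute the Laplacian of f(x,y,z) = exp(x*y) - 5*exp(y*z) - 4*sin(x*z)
x**2*exp(x*y) + 4*x**2*sin(x*z) + y**2*exp(x*y) - 5*y**2*exp(y*z) - 5*z**2*exp(y*z) + 4*z**2*sin(x*z)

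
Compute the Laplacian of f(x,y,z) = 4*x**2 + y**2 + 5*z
10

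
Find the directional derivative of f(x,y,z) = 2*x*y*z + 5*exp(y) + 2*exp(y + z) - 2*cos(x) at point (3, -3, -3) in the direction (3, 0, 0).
2*sin(3) + 18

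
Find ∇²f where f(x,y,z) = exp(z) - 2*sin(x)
exp(z) + 2*sin(x)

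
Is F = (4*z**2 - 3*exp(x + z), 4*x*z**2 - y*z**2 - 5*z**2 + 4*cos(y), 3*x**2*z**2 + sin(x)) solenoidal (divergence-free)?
No, ∇·F = 6*x**2*z - z**2 - 3*exp(x + z) - 4*sin(y)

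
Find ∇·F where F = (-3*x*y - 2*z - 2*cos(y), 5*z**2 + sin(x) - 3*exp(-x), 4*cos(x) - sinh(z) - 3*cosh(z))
-3*y - 3*sinh(z) - cosh(z)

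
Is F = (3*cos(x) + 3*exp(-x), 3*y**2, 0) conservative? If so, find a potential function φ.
Yes, F is conservative. φ = y**3 + 3*sin(x) - 3*exp(-x)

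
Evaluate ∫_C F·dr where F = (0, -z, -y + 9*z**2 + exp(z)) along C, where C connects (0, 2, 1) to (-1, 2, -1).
-2*sinh(1) - 2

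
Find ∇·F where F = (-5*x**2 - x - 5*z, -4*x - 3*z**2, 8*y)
-10*x - 1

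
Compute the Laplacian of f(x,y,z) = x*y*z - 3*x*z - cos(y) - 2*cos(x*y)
2*x**2*cos(x*y) + 2*y**2*cos(x*y) + cos(y)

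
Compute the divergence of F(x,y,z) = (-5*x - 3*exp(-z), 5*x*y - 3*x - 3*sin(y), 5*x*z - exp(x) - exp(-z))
10*x - 3*cos(y) - 5 + exp(-z)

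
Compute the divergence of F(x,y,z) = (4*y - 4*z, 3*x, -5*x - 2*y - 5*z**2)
-10*z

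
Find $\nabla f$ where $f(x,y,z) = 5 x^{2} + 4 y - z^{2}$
(10*x, 4, -2*z)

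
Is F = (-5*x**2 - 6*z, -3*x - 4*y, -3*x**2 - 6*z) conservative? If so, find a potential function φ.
No, ∇×F = (0, 6*x - 6, -3) ≠ 0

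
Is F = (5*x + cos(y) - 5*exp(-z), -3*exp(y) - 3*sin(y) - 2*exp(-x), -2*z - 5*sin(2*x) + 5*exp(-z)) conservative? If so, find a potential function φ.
No, ∇×F = (0, 10*cos(2*x) + 5*exp(-z), sin(y) + 2*exp(-x)) ≠ 0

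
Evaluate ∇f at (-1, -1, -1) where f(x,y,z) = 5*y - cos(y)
(0, 5 - sin(1), 0)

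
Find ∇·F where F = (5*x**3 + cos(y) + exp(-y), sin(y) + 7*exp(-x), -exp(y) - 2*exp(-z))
15*x**2 + cos(y) + 2*exp(-z)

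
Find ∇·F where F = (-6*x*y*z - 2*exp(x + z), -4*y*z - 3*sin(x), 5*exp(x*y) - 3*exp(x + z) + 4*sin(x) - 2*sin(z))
-6*y*z - 4*z - 5*exp(x + z) - 2*cos(z)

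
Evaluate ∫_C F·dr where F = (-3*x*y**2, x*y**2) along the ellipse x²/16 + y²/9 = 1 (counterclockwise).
27*pi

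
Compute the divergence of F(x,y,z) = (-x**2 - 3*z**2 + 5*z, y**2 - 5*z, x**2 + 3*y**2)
-2*x + 2*y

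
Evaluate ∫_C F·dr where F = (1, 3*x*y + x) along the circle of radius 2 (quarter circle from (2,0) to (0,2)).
pi + 6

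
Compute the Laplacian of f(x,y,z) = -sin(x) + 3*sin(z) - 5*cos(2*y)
sin(x) - 3*sin(z) + 20*cos(2*y)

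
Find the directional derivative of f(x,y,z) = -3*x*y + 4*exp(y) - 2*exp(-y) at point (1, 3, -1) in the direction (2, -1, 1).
sqrt(6)*(-4*exp(6) - 15*exp(3) - 2)*exp(-3)/6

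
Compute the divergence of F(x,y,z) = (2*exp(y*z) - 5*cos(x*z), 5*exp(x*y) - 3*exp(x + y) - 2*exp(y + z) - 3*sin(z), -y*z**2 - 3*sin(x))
5*x*exp(x*y) - 2*y*z + 5*z*sin(x*z) - 3*exp(x + y) - 2*exp(y + z)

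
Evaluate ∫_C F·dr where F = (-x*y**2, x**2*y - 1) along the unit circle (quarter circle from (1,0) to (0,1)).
-1/2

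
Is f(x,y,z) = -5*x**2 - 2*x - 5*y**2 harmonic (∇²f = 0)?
No, ∇²f = -20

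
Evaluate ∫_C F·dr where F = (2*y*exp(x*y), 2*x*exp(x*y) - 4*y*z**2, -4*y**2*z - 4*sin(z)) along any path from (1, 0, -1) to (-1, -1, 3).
-20 + 4*cos(3) - 4*cos(1) + 2*E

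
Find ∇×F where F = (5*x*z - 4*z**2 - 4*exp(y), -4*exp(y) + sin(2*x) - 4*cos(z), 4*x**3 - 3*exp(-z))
(-4*sin(z), -12*x**2 + 5*x - 8*z, 4*exp(y) + 2*cos(2*x))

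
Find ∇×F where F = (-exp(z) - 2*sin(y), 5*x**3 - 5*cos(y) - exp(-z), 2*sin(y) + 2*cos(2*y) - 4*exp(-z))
(-4*sin(2*y) + 2*cos(y) - exp(-z), -exp(z), 15*x**2 + 2*cos(y))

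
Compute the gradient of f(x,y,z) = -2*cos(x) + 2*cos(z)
(2*sin(x), 0, -2*sin(z))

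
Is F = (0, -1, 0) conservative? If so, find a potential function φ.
Yes, F is conservative. φ = -y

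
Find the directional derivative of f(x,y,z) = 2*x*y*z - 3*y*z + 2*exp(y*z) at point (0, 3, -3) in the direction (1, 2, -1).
3*sqrt(6)*(-2 + exp(9))*exp(-9)/2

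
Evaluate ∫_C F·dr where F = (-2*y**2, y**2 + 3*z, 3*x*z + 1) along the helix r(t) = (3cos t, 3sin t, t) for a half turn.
pi + 36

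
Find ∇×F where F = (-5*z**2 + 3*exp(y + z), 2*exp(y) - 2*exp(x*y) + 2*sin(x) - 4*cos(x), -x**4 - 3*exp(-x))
(0, 4*x**3 - 10*z + 3*exp(y + z) - 3*exp(-x), -2*y*exp(x*y) - 3*exp(y + z) + 4*sin(x) + 2*cos(x))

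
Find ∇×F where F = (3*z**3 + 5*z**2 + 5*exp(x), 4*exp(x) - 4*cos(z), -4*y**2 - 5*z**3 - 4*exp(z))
(-8*y - 4*sin(z), z*(9*z + 10), 4*exp(x))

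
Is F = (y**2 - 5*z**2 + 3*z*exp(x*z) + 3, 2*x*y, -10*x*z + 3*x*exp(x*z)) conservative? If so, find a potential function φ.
Yes, F is conservative. φ = x*y**2 - 5*x*z**2 + 3*x + 3*exp(x*z)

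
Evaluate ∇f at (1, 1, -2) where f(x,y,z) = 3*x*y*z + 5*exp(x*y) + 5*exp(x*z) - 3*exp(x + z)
(-6 - 10*exp(-2) - 3*exp(-1) + 5*E, -6 + 5*E, -3*exp(-1) + 5*exp(-2) + 3)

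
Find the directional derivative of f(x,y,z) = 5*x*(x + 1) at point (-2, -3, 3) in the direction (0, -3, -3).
0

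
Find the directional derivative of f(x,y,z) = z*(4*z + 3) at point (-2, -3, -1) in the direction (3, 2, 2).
-10*sqrt(17)/17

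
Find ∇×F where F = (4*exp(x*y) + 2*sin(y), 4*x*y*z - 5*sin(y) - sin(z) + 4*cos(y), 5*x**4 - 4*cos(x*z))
(-4*x*y + cos(z), -20*x**3 - 4*z*sin(x*z), -4*x*exp(x*y) + 4*y*z - 2*cos(y))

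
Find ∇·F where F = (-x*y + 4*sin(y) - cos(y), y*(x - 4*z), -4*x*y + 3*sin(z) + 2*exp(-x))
x - y - 4*z + 3*cos(z)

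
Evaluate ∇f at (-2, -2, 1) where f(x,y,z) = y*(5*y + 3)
(0, -17, 0)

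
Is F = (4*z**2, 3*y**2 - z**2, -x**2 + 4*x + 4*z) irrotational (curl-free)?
No, ∇×F = (2*z, 2*x + 8*z - 4, 0)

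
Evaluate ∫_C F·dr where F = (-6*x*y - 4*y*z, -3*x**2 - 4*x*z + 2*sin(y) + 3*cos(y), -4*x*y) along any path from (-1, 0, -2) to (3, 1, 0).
-25 - 2*cos(1) + 3*sin(1)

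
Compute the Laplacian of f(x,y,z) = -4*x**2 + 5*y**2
2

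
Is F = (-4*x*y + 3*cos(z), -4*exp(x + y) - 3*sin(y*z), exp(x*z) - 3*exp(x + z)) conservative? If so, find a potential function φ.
No, ∇×F = (3*y*cos(y*z), -z*exp(x*z) + 3*exp(x + z) - 3*sin(z), 4*x - 4*exp(x + y)) ≠ 0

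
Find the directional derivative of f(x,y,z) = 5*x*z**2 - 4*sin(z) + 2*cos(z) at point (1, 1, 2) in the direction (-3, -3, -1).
2*sqrt(19)*(-40 + 2*cos(2) + sin(2))/19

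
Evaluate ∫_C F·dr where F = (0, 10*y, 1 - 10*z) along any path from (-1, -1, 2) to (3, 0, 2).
-5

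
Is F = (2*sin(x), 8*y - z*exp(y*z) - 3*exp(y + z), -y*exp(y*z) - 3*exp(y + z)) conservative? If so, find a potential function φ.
Yes, F is conservative. φ = 4*y**2 - exp(y*z) - 3*exp(y + z) - 2*cos(x)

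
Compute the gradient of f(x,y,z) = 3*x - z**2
(3, 0, -2*z)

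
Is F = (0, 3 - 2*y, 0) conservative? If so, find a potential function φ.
Yes, F is conservative. φ = y*(3 - y)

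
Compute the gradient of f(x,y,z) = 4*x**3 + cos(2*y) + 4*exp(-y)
(12*x**2, -2*sin(2*y) - 4*exp(-y), 0)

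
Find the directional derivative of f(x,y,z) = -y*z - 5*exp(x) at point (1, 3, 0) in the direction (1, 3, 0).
-sqrt(10)*E/2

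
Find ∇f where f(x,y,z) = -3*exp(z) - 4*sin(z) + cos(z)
(0, 0, -3*exp(z) - sin(z) - 4*cos(z))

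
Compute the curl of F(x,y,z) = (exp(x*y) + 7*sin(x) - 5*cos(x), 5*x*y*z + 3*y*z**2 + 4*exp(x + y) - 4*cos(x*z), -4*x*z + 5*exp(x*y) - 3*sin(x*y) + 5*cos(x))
(-5*x*y + 5*x*exp(x*y) - 4*x*sin(x*z) - 3*x*cos(x*y) - 6*y*z, -5*y*exp(x*y) + 3*y*cos(x*y) + 4*z + 5*sin(x), -x*exp(x*y) + 5*y*z + 4*z*sin(x*z) + 4*exp(x + y))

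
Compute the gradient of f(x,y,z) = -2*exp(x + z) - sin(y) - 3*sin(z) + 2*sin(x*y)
(2*y*cos(x*y) - 2*exp(x + z), 2*x*cos(x*y) - cos(y), -2*exp(x + z) - 3*cos(z))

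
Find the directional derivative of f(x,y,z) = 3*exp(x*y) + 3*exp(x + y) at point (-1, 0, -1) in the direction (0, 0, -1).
0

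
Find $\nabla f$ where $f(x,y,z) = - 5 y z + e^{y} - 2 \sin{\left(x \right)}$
(-2*cos(x), -5*z + exp(y), -5*y)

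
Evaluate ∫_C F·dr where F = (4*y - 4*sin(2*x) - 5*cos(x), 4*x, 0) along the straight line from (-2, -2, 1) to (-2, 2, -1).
-32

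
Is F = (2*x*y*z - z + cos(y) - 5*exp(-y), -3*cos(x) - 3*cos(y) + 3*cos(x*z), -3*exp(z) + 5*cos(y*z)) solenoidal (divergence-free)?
No, ∇·F = 2*y*z - 5*y*sin(y*z) - 3*exp(z) + 3*sin(y)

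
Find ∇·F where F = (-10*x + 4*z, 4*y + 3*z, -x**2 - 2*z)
-8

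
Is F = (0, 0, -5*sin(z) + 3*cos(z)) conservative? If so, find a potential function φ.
Yes, F is conservative. φ = 3*sin(z) + 5*cos(z)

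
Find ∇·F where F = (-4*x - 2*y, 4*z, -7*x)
-4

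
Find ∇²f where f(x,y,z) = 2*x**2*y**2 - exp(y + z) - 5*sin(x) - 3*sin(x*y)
3*x**2*sin(x*y) + 4*x**2 + 3*y**2*sin(x*y) + 4*y**2 - 2*exp(y + z) + 5*sin(x)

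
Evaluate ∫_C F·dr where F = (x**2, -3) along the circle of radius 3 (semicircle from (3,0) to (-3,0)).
-18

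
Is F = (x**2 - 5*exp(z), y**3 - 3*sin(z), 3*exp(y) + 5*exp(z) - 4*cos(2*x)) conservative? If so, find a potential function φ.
No, ∇×F = (3*exp(y) + 3*cos(z), -5*exp(z) - 8*sin(2*x), 0) ≠ 0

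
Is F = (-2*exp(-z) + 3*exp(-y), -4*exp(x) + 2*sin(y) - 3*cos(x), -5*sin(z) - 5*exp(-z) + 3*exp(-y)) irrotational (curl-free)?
No, ∇×F = (-3*exp(-y), 2*exp(-z), -4*exp(x) + 3*sin(x) + 3*exp(-y))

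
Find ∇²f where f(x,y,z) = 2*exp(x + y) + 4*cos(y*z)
-4*y**2*cos(y*z) - 4*z**2*cos(y*z) + 4*exp(x + y)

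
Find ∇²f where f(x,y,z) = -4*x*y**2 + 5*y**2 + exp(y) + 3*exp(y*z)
-8*x + 3*y**2*exp(y*z) + 3*z**2*exp(y*z) + exp(y) + 10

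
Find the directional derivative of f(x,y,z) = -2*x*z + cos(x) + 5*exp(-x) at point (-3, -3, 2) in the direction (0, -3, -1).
-3*sqrt(10)/5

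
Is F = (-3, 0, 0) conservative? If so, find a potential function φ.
Yes, F is conservative. φ = -3*x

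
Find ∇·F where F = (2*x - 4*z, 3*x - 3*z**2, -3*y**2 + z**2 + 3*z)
2*z + 5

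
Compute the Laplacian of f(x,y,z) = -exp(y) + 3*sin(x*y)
-3*x**2*sin(x*y) - 3*y**2*sin(x*y) - exp(y)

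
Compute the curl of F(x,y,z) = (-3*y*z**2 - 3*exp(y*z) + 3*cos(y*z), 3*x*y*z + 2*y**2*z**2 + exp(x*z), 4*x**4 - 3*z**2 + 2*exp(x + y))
(-3*x*y - x*exp(x*z) - 4*y**2*z + 2*exp(x + y), -16*x**3 - 6*y*z - 3*y*exp(y*z) - 3*y*sin(y*z) - 2*exp(x + y), z*(3*y + 3*z + exp(x*z) + 3*exp(y*z) + 3*sin(y*z)))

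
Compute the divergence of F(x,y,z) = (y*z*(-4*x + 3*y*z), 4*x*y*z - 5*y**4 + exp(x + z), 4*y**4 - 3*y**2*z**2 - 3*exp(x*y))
4*x*z - 20*y**3 - 6*y**2*z - 4*y*z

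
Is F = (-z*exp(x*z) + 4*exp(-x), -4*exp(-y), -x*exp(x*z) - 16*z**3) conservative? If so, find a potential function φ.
Yes, F is conservative. φ = -4*z**4 - exp(x*z) + 4*exp(-y) - 4*exp(-x)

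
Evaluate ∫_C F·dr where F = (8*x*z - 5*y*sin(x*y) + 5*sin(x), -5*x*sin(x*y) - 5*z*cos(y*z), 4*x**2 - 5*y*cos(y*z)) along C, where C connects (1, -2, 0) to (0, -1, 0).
-5*cos(2) + 5*cos(1)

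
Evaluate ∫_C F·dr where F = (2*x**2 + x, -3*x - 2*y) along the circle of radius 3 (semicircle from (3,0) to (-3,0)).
-27*pi/2 - 36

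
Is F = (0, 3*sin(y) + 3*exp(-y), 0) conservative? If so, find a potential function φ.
Yes, F is conservative. φ = -3*cos(y) - 3*exp(-y)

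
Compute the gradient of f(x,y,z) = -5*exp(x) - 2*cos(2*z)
(-5*exp(x), 0, 4*sin(2*z))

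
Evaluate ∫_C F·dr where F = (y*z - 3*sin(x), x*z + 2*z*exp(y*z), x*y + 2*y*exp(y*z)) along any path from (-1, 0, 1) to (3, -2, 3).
-20 + 3*cos(3) - 3*cos(1) + 2*exp(-6)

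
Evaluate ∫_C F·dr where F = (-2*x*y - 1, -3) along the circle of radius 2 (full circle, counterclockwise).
0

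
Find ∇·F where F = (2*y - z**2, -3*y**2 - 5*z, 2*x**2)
-6*y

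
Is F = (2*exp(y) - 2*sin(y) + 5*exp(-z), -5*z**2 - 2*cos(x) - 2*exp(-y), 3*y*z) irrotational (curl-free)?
No, ∇×F = (13*z, -5*exp(-z), -2*exp(y) + 2*sin(x) + 2*cos(y))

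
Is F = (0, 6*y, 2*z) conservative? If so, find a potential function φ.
Yes, F is conservative. φ = 3*y**2 + z**2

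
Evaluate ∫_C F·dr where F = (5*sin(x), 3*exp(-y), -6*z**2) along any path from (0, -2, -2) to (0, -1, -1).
-14 - 3*E + 3*exp(2)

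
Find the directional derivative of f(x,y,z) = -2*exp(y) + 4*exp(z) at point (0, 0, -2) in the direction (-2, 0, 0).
0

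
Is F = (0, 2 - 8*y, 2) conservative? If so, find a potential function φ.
Yes, F is conservative. φ = -4*y**2 + 2*y + 2*z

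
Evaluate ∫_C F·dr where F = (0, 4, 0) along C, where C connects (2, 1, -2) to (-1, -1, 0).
-8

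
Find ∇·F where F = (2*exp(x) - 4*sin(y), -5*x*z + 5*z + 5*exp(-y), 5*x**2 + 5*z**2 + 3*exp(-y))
10*z + 2*exp(x) - 5*exp(-y)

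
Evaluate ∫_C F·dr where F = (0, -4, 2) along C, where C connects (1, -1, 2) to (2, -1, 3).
2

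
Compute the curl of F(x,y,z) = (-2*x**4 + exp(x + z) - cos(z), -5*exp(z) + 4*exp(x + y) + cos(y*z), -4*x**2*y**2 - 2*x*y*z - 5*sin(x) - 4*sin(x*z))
(-8*x**2*y - 2*x*z + y*sin(y*z) + 5*exp(z), 8*x*y**2 + 2*y*z + 4*z*cos(x*z) + exp(x + z) + sin(z) + 5*cos(x), 4*exp(x + y))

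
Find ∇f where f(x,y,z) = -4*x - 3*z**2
(-4, 0, -6*z)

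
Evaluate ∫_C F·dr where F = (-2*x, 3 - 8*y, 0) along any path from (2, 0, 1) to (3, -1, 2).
-12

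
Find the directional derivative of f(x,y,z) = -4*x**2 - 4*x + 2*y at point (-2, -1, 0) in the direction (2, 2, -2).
14*sqrt(3)/3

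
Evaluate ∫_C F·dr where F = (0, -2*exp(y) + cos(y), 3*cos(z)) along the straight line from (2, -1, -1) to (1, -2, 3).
-sin(2) - 2*exp(-2) + 3*sin(3) + 2*exp(-1) + 4*sin(1)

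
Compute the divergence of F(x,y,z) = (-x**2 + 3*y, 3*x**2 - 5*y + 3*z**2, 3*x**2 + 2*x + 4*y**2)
-2*x - 5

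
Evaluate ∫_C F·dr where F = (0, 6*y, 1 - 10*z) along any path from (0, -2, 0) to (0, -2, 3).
-42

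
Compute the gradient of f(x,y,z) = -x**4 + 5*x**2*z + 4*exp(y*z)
(-4*x**3 + 10*x*z, 4*z*exp(y*z), 5*x**2 + 4*y*exp(y*z))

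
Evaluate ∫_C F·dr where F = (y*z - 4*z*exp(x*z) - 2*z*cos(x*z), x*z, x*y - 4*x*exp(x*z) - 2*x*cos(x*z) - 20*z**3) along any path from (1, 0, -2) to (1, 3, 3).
-316 - 4*exp(3) - 2*sin(2) - 2*sin(3) + 4*exp(-2)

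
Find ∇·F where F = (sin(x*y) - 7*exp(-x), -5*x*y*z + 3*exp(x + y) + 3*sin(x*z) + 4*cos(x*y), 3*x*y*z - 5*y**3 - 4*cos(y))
3*x*y - 5*x*z - 4*x*sin(x*y) + y*cos(x*y) + 3*exp(x + y) + 7*exp(-x)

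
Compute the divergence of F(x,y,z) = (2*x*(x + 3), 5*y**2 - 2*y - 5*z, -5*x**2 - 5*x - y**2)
4*x + 10*y + 4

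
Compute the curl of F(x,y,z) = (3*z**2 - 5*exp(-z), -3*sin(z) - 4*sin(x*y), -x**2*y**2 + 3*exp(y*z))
(-2*x**2*y + 3*z*exp(y*z) + 3*cos(z), 2*x*y**2 + 6*z + 5*exp(-z), -4*y*cos(x*y))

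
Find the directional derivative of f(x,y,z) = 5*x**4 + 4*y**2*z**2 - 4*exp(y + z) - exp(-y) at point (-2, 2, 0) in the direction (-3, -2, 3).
sqrt(22)*(-2*exp(4) - 1 + 240*exp(2))*exp(-2)/11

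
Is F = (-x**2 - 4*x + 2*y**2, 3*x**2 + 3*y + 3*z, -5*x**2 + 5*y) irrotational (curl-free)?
No, ∇×F = (2, 10*x, 6*x - 4*y)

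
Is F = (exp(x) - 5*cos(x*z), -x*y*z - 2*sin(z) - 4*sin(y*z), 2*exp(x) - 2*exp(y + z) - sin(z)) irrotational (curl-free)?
No, ∇×F = (x*y + 4*y*cos(y*z) - 2*exp(y + z) + 2*cos(z), 5*x*sin(x*z) - 2*exp(x), -y*z)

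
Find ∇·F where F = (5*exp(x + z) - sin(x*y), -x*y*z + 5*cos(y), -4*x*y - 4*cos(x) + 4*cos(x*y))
-x*z - y*cos(x*y) + 5*exp(x + z) - 5*sin(y)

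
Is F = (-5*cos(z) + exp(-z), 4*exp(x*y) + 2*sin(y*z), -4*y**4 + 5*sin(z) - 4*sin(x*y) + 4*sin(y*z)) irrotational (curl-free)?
No, ∇×F = (-4*x*cos(x*y) - 16*y**3 - 2*y*cos(y*z) + 4*z*cos(y*z), 4*y*cos(x*y) + 5*sin(z) - exp(-z), 4*y*exp(x*y))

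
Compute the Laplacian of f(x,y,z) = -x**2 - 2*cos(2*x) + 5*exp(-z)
8*cos(2*x) - 2 + 5*exp(-z)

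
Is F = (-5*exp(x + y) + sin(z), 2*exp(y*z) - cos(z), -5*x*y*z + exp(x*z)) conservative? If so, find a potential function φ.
No, ∇×F = (-5*x*z - 2*y*exp(y*z) - sin(z), 5*y*z - z*exp(x*z) + cos(z), 5*exp(x + y)) ≠ 0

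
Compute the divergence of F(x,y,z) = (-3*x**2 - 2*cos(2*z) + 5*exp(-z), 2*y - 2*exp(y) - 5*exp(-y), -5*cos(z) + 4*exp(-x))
-6*x - 2*exp(y) + 5*sin(z) + 2 + 5*exp(-y)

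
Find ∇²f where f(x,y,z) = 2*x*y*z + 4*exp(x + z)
8*exp(x + z)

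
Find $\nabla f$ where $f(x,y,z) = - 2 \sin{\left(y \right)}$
(0, -2*cos(y), 0)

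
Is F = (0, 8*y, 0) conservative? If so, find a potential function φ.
Yes, F is conservative. φ = 4*y**2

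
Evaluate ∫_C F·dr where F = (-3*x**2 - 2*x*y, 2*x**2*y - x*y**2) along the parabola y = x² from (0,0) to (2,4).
-208/21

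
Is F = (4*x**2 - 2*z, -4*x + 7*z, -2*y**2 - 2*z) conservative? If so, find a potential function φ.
No, ∇×F = (-4*y - 7, -2, -4) ≠ 0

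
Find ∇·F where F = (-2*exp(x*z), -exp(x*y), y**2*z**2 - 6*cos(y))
-x*exp(x*y) + 2*y**2*z - 2*z*exp(x*z)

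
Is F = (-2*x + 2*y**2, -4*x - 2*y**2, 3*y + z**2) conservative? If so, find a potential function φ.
No, ∇×F = (3, 0, -4*y - 4) ≠ 0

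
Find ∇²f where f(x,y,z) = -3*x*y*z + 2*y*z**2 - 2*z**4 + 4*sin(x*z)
-4*x**2*sin(x*z) + 4*y - 4*z**2*sin(x*z) - 24*z**2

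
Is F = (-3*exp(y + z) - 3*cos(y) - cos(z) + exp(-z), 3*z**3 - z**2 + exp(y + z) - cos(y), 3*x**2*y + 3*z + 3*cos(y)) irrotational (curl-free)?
No, ∇×F = (3*x**2 - 9*z**2 + 2*z - exp(y + z) - 3*sin(y), -6*x*y - 3*exp(y + z) + sin(z) - exp(-z), 3*exp(y + z) - 3*sin(y))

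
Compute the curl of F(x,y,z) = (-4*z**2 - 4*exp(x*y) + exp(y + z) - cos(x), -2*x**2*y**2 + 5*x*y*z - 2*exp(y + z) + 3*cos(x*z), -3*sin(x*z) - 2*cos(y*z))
(-5*x*y + 3*x*sin(x*z) + 2*z*sin(y*z) + 2*exp(y + z), 3*z*cos(x*z) - 8*z + exp(y + z), -4*x*y**2 + 4*x*exp(x*y) + 5*y*z - 3*z*sin(x*z) - exp(y + z))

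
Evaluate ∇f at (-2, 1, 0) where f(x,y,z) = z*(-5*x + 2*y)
(0, 0, 12)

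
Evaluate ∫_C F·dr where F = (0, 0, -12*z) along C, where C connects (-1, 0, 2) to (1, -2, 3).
-30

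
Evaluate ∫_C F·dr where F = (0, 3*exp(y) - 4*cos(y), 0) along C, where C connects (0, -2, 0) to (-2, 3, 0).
-4*sin(2) - 4*sin(3) - 3*exp(-2) + 3*exp(3)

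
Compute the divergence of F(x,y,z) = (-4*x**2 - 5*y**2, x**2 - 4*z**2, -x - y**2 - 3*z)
-8*x - 3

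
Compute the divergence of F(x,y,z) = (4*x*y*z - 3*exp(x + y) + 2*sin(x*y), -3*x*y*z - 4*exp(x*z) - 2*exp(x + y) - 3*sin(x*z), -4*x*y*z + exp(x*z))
-4*x*y - 3*x*z + x*exp(x*z) + 4*y*z + 2*y*cos(x*y) - 5*exp(x + y)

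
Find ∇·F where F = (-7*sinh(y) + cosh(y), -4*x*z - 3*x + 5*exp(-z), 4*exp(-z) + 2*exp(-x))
-4*exp(-z)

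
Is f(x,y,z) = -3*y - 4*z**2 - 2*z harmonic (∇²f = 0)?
No, ∇²f = -8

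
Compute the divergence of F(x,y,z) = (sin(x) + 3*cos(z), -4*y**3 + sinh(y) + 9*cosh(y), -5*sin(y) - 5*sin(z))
-12*y**2 + cos(x) - 5*cos(z) + 9*sinh(y) + cosh(y)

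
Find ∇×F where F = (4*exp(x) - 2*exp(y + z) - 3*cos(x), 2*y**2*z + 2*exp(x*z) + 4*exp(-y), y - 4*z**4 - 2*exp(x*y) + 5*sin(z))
(-2*x*exp(x*y) - 2*x*exp(x*z) - 2*y**2 + 1, 2*y*exp(x*y) - 2*exp(y + z), 2*z*exp(x*z) + 2*exp(y + z))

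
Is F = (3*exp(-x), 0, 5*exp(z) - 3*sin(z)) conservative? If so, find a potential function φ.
Yes, F is conservative. φ = 5*exp(z) + 3*cos(z) - 3*exp(-x)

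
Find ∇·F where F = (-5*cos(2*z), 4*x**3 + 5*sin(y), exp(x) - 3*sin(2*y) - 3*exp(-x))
5*cos(y)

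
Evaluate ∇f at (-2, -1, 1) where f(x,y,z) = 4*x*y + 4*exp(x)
(-4 + 4*exp(-2), -8, 0)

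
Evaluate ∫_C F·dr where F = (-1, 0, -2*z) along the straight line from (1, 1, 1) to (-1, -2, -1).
2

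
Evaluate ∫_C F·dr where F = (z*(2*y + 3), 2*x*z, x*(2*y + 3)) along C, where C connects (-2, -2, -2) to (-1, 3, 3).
-23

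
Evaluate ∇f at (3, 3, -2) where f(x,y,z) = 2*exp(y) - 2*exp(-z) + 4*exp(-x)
(-4*exp(-3), 2*exp(3), 2*exp(2))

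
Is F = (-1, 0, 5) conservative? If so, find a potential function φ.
Yes, F is conservative. φ = -x + 5*z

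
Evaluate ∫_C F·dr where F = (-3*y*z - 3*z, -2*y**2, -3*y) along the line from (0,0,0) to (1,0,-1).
3/2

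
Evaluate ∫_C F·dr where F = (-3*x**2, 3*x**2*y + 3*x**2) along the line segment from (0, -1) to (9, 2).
-729/4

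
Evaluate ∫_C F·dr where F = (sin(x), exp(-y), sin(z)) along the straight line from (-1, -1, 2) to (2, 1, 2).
-cos(2) + cos(1) + 2*sinh(1)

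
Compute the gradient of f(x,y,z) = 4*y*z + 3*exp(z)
(0, 4*z, 4*y + 3*exp(z))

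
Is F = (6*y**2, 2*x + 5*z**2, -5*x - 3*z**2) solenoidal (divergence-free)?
No, ∇·F = -6*z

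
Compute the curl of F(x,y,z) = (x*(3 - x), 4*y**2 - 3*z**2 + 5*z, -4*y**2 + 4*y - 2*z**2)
(-8*y + 6*z - 1, 0, 0)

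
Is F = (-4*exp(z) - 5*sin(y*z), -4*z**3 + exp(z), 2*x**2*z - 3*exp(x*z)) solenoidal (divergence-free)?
No, ∇·F = x*(2*x - 3*exp(x*z))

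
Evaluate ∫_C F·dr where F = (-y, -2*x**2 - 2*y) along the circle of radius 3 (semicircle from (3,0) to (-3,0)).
9*pi/2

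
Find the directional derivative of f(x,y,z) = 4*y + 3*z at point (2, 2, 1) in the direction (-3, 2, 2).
14*sqrt(17)/17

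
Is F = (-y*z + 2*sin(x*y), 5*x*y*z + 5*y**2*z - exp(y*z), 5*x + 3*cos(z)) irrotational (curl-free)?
No, ∇×F = (y*(-5*x - 5*y + exp(y*z)), -y - 5, -2*x*cos(x*y) + 5*y*z + z)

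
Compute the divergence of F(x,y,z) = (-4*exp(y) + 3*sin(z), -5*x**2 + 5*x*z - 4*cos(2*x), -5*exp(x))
0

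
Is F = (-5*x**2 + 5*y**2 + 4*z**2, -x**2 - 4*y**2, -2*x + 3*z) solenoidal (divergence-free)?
No, ∇·F = -10*x - 8*y + 3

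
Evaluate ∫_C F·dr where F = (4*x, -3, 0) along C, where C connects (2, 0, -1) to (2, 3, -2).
-9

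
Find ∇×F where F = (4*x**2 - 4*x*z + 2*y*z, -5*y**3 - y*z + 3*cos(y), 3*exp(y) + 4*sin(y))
(y + 3*exp(y) + 4*cos(y), -4*x + 2*y, -2*z)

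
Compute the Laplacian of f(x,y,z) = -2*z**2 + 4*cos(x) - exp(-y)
-4*cos(x) - 4 - exp(-y)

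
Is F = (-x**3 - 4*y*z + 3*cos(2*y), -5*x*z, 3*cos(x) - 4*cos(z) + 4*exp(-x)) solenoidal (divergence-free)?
No, ∇·F = -3*x**2 + 4*sin(z)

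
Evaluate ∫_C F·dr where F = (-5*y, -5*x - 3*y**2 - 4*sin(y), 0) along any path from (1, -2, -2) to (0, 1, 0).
-19 - 4*cos(2) + 4*cos(1)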